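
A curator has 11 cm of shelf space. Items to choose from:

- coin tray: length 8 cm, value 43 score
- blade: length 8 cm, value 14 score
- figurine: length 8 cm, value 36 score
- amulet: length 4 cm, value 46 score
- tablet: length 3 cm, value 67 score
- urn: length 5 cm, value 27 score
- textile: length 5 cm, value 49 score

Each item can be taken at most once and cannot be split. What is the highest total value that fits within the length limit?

This is a 0/1 knapsack; check combinations near the capacity.
- tablet+textile: length 3+5=8, value 67+49=116
- amulet+tablet: length 4+3=7, value 46+67=113
- coin tray+tablet: length 8+3=11, value 43+67=110
- figurine+tablet: length 8+3=11, value 36+67=103
- amulet+textile: length 4+5=9, value 46+49=95
Best: 116 score.

116 score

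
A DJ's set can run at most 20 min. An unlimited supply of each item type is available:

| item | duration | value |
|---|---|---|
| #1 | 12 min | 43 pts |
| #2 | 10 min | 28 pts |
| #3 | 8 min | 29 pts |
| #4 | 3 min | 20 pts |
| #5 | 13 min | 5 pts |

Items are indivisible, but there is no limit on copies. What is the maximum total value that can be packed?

Best value-per-unit is #4 at 20/3, and filling with it alone uses duration 6×3=18. No mix of the others beats 6×20 = 120.

120 pts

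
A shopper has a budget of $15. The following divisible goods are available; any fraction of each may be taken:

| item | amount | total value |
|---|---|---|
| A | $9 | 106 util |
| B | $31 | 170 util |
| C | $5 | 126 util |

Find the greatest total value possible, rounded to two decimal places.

237.48

Take in order of value per unit:
- C (126/5 per unit): all 5 → value 126, running total 126.00
- A (106/9 per unit): all 9 → value 106, running total 232.00
- B (170/31 per unit): 1 of 31 → value 1×170/31 = 5.4839, running total 237.48
Total 237.48.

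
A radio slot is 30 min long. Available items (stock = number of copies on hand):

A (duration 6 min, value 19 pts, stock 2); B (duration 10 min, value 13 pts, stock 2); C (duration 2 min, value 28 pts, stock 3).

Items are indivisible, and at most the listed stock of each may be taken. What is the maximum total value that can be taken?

Best selections within duration 30 and stock limits:
- 2×A + 1×B + 3×C: duration 28, value 135
- 2×A + 3×C: duration 18, value 122
- 1×A + 1×B + 3×C: duration 22, value 116
- 2×B + 3×C: duration 26, value 110
Best: 135 pts.

135 pts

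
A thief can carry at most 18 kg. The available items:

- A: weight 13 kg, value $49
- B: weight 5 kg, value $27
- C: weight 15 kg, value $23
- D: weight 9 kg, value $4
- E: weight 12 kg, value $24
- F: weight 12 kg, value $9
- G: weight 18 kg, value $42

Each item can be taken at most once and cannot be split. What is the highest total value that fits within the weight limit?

Check high-value combinations within 18 kg:
- A+B: weight 13+5=18, value 49+27=76
- B+E: weight 5+12=17, value 27+24=51
- A: weight 13, value 49
- G: weight 18, value 42
Best: $76.

$76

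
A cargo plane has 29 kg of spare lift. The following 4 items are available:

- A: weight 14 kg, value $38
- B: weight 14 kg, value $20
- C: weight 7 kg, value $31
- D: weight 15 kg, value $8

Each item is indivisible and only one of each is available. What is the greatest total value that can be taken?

Check high-value combinations within 29 kg:
- A+C: weight 14+7=21, value 38+31=69
- A+B: weight 14+14=28, value 38+20=58
- B+C: weight 14+7=21, value 20+31=51
- A+D: weight 14+15=29, value 38+8=46
- C+D: weight 7+15=22, value 31+8=39
Best: $69.

$69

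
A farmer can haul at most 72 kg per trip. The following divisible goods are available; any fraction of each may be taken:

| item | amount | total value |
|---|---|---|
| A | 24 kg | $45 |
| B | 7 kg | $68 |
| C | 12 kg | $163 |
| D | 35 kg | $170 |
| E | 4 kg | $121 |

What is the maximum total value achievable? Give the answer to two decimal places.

Take in order of value per unit:
- E (121/4 per unit): all 4 → value 121, running total 121.00
- C (163/12 per unit): all 12 → value 163, running total 284.00
- B (68/7 per unit): all 7 → value 68, running total 352.00
- D (170/35 per unit): all 35 → value 170, running total 522.00
- A (45/24 per unit): 14 of 24 → value 14×45/24 = 26.2500, running total 548.25
Total 548.25.

548.25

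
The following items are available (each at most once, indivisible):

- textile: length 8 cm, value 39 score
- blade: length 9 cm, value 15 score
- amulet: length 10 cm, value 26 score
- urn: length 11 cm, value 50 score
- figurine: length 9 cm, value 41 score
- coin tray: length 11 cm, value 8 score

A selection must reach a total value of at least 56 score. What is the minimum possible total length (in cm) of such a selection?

Subsets with value ≥ 56, sorted by total length:
- textile+figurine: length 17, value 80
- textile+amulet: length 18, value 65
- blade+figurine: length 18, value 56
- textile+urn: length 19, value 89
Minimum length: 17 cm.

17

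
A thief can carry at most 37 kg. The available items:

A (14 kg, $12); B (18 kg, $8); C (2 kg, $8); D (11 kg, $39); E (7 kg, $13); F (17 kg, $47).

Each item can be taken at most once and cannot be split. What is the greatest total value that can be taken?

This is a 0/1 knapsack; check combinations near the capacity.
- C+D+E+F: weight 2+11+7+17=37, value 8+39+13+47=107
- D+E+F: weight 11+7+17=35, value 39+13+47=99
- C+D+F: weight 2+11+17=30, value 8+39+47=94
- D+F: weight 11+17=28, value 39+47=86
- A+C+D+E: weight 14+2+11+7=34, value 12+8+39+13=72
Best: $107.

$107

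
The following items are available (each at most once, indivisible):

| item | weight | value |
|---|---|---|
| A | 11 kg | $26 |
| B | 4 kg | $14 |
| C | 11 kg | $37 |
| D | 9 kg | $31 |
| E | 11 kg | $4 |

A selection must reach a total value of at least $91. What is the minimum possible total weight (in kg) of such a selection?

31

Subsets with value ≥ 91, sorted by total weight:
- A+C+D: weight 31, value 94
- A+B+C+D: weight 35, value 108
- A+C+D+E: weight 42, value 98
Minimum weight: 31 kg.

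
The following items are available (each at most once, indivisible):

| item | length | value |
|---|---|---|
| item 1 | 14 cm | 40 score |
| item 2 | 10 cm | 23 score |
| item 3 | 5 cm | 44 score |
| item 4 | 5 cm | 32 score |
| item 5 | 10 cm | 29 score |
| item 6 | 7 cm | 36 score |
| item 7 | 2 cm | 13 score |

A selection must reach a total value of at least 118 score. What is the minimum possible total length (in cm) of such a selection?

Subsets with value ≥ 118, sorted by total length:
- item 3+item 4+item 6+item 7: length 19, value 125
- item 3+item 4+item 5+item 7: length 22, value 118
Minimum length: 19 cm.

19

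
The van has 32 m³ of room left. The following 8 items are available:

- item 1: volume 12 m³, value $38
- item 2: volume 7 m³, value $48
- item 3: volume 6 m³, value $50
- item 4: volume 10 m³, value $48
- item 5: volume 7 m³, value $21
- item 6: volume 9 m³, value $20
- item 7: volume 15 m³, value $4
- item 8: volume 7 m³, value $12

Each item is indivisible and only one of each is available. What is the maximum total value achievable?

This is a 0/1 knapsack; check combinations near the capacity.
- item 2+item 3+item 4+item 5: volume 7+6+10+7=30, value 48+50+48+21=167
- item 2+item 3+item 4+item 6: volume 7+6+10+9=32, value 48+50+48+20=166
- item 2+item 3+item 4+item 8: volume 7+6+10+7=30, value 48+50+48+12=158
- item 1+item 2+item 3+item 5: volume 12+7+6+7=32, value 38+48+50+21=157
Best: $167.

$167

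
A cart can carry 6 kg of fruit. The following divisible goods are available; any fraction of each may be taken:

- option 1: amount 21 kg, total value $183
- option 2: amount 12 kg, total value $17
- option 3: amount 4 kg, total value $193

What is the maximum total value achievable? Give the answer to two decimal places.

Take in order of value per unit:
- option 3 (193/4 per unit): all 4 → value 193, running total 193.00
- option 1 (183/21 per unit): 2 of 21 → value 2×183/21 = 17.4286, running total 210.43
Total 210.43.

210.43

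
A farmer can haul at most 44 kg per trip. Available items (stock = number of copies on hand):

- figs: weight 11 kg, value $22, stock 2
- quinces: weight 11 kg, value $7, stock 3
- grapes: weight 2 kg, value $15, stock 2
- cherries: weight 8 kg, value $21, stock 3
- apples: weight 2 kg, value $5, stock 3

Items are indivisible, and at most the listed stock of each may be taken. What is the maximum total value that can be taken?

Best selections within weight 44 and stock limits:
- 1×figs + 2×grapes + 3×cherries + 2×apples: weight 43, value 125
- 2×figs + 2×grapes + 2×cherries + 1×apples: weight 44, value 121
- 1×figs + 2×grapes + 3×cherries + 1×apples: weight 41, value 120
Best: $125.

$125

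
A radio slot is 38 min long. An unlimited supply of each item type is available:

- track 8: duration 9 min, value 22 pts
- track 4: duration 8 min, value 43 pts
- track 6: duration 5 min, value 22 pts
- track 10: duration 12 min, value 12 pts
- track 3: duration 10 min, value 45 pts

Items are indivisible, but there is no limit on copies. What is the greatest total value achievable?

194 pts

Best value-per-unit is track 4 at 43/8; filling with it alone gives 4×43 = 172.
Optimal mix: 4×track 4 + 1×track 6 → duration 37, value 194.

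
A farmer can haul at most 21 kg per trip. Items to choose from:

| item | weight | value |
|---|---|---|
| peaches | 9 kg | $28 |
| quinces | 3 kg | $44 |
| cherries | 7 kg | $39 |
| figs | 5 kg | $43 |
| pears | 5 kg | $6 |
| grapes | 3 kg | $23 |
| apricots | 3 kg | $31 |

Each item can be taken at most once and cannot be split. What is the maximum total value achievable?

$180

Check high-value combinations within 21 kg:
- quinces+cherries+figs+grapes+apricots: weight 3+7+5+3+3=21, value 44+39+43+23+31=180
- quinces+cherries+figs+apricots: weight 3+7+5+3=18, value 44+39+43+31=157
- quinces+cherries+figs+grapes: weight 3+7+5+3=18, value 44+39+43+23=149
Best: $180.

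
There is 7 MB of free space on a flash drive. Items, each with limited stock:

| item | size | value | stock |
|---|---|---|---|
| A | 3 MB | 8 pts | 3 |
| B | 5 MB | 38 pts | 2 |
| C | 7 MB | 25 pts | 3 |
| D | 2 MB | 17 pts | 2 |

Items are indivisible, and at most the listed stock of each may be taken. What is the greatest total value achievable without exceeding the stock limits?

Top feasible selections:
- 1×B + 1×D: size 7, value 55
- 1×A + 2×D: size 7, value 42
- 1×B: size 5, value 38
Best: 55 pts.

55 pts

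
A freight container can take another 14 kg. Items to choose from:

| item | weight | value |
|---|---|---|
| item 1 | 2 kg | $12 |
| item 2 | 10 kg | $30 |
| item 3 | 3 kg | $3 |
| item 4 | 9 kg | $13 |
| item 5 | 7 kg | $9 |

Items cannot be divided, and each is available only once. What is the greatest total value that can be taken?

Check high-value combinations within 14 kg:
- item 1+item 2: weight 2+10=12, value 12+30=42
- item 2+item 3: weight 10+3=13, value 30+3=33
- item 2: weight 10, value 30
- item 1+item 3+item 4: weight 2+3+9=14, value 12+3+13=28
Best: $42.

$42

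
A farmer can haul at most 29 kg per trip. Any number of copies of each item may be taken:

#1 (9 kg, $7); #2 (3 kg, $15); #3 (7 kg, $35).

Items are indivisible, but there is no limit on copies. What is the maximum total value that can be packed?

$145

Best value-per-unit is #2 at 15/3; filling with it alone gives 9×15 = 135.
Optimal mix: 5×#2 + 2×#3 → weight 29, value 145.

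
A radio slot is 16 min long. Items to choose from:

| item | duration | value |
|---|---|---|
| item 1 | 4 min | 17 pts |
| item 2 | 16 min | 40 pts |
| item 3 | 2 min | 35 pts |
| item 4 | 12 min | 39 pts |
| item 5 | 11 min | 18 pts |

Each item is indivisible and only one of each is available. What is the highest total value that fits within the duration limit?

This is a 0/1 knapsack; check combinations near the capacity.
- item 3+item 4: duration 2+12=14, value 35+39=74
- item 1+item 4: duration 4+12=16, value 17+39=56
- item 3+item 5: duration 2+11=13, value 35+18=53
Best: 74 pts.

74 pts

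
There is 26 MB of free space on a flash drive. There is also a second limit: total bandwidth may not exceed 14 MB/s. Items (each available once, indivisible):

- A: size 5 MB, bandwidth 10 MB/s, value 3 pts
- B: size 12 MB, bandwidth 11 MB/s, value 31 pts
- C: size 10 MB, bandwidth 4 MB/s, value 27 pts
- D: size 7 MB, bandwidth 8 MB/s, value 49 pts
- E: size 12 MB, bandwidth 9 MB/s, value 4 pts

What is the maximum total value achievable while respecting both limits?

Feasible sets respecting both limits:
- C+D: size 17, bandwidth 12, value 76
- D: size 7, bandwidth 8, value 49
- B: size 12, bandwidth 11, value 31
Best: 76 pts.

76 pts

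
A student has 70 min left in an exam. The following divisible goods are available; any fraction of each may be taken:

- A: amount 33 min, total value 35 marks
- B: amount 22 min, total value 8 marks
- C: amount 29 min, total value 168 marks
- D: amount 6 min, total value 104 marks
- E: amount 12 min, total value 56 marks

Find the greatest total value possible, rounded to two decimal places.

352.39

Take in order of value per unit:
- D (104/6 per unit): all 6 → value 104, running total 104.00
- C (168/29 per unit): all 29 → value 168, running total 272.00
- E (56/12 per unit): all 12 → value 56, running total 328.00
- A (35/33 per unit): 23 of 33 → value 23×35/33 = 24.3939, running total 352.39
Total 352.39.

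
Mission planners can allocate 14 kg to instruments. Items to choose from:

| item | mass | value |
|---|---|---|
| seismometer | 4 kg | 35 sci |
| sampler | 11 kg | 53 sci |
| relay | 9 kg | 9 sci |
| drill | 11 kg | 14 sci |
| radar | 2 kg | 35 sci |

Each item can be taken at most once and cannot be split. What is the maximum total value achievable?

88 sci

Check high-value combinations within 14 kg:
- sampler+radar: mass 11+2=13, value 53+35=88
- seismometer+radar: mass 4+2=6, value 35+35=70
- sampler: mass 11, value 53
- drill+radar: mass 11+2=13, value 14+35=49
Best: 88 sci.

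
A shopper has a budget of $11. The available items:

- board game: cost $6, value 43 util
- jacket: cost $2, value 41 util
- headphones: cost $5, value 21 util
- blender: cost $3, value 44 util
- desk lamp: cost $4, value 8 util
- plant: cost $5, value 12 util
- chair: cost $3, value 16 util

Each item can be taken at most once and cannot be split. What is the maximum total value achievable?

Check high-value combinations within $11:
- board game+jacket+blender: cost 6+2+3=11, value 43+41+44=128
- jacket+headphones+blender: cost 2+5+3=10, value 41+21+44=106
- jacket+blender+chair: cost 2+3+3=8, value 41+44+16=101
Best: 128 util.

128 util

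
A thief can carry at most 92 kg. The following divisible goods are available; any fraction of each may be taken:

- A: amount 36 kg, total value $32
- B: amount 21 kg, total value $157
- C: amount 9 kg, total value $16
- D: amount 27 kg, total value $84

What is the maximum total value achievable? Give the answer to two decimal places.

288.11

Take in order of value per unit:
- B (157/21 per unit): all 21 → value 157, running total 157.00
- D (84/27 per unit): all 27 → value 84, running total 241.00
- C (16/9 per unit): all 9 → value 16, running total 257.00
- A (32/36 per unit): 35 of 36 → value 35×32/36 = 31.1111, running total 288.11
Total 288.11.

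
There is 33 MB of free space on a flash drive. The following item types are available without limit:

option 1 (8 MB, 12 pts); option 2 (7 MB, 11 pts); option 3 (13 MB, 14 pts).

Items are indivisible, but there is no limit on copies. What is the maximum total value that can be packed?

48 pts

Best value-per-unit is option 2 at 11/7; filling with it alone gives 4×11 = 44.
Optimal mix: 4×option 1 → size 32, value 48.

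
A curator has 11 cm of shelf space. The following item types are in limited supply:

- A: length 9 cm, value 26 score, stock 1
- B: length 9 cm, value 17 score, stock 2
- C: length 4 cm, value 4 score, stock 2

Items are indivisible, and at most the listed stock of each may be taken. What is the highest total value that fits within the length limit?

26 score

Top feasible selections:
- 1×A: length 9, value 26
- 1×B: length 9, value 17
Best: 26 score.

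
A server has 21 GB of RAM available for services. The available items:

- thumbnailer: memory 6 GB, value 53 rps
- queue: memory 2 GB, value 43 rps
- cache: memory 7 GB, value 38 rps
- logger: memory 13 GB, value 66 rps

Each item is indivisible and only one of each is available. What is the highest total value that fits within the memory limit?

162 rps

Check high-value combinations within 21 GB:
- thumbnailer+queue+logger: memory 6+2+13=21, value 53+43+66=162
- thumbnailer+queue+cache: memory 6+2+7=15, value 53+43+38=134
- thumbnailer+logger: memory 6+13=19, value 53+66=119
Best: 162 rps.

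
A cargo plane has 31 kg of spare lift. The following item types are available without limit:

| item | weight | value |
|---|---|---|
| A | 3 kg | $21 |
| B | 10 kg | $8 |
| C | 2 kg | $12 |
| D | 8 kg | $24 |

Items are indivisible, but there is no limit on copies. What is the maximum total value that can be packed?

$213

Best value-per-unit is A at 21/3; filling with it alone gives 10×21 = 210.
Optimal mix: 9×A + 2×C → weight 31, value 213.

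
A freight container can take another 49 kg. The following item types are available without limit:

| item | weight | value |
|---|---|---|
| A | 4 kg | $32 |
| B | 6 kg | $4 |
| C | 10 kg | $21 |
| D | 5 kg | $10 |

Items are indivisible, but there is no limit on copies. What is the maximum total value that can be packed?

Best value-per-unit is A at 32/4, and filling with it alone uses weight 12×4=48. No mix of the others beats 12×32 = 384.

$384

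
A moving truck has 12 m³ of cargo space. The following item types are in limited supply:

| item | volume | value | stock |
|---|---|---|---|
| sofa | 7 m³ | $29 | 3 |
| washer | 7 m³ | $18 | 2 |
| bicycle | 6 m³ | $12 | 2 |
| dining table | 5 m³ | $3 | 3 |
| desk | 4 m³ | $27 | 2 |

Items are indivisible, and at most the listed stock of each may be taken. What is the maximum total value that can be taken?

$56

Best selections within volume 12 and stock limits:
- 1×sofa + 1×desk: volume 11, value 56
- 2×desk: volume 8, value 54
- 1×washer + 1×desk: volume 11, value 45
- 1×bicycle + 1×desk: volume 10, value 39
Best: $56.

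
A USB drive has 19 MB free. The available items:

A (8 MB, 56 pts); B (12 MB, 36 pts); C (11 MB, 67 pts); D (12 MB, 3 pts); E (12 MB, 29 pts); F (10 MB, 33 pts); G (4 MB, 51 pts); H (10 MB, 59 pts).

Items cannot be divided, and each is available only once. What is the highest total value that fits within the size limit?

Check high-value combinations within 19 MB:
- A+C: size 8+11=19, value 56+67=123
- C+G: size 11+4=15, value 67+51=118
- A+H: size 8+10=18, value 56+59=115
- G+H: size 4+10=14, value 51+59=110
Best: 123 pts.

123 pts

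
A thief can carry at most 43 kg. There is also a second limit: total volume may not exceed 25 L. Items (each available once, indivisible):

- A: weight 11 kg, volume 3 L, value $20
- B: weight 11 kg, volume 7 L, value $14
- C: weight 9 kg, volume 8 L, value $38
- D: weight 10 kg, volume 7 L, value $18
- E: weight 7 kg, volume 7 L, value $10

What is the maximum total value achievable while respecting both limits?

$90

Feasible sets respecting both limits:
- A+B+C+D: weight 41, volume 25, value 90
- A+C+D+E: weight 37, volume 25, value 86
- A+B+C+E: weight 38, volume 25, value 82
Best: $90.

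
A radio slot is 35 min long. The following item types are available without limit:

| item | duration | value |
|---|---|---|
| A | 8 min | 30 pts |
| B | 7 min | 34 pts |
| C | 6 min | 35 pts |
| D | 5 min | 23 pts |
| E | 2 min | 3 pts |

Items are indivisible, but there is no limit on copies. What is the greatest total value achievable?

198 pts

Best value-per-unit is C at 35/6; filling with it alone gives 5×35 = 175.
Optimal mix: 5×C + 1×D → duration 35, value 198.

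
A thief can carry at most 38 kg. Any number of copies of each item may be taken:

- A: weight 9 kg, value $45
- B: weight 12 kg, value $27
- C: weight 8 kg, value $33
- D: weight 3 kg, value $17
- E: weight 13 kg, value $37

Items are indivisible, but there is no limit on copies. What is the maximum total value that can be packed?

Best value-per-unit is D at 17/3, and filling with it alone uses weight 12×3=36. No mix of the others beats 12×17 = 204.

$204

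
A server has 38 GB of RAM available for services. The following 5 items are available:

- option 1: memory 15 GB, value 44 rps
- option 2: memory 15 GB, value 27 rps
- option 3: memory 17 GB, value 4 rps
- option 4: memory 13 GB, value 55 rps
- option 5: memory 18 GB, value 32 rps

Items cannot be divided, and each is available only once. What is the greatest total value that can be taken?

Check high-value combinations within 38 GB:
- option 1+option 4: memory 15+13=28, value 44+55=99
- option 4+option 5: memory 13+18=31, value 55+32=87
- option 2+option 4: memory 15+13=28, value 27+55=82
Best: 99 rps.

99 rps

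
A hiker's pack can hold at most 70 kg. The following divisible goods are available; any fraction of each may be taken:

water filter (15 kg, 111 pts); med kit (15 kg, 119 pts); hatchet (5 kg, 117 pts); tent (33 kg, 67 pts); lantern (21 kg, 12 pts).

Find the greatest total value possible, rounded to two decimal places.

415.14

Take in order of value per unit:
- hatchet (117/5 per unit): all 5 → value 117, running total 117.00
- med kit (119/15 per unit): all 15 → value 119, running total 236.00
- water filter (111/15 per unit): all 15 → value 111, running total 347.00
- tent (67/33 per unit): all 33 → value 67, running total 414.00
- lantern (12/21 per unit): 2 of 21 → value 2×12/21 = 1.1429, running total 415.14
Total 415.14.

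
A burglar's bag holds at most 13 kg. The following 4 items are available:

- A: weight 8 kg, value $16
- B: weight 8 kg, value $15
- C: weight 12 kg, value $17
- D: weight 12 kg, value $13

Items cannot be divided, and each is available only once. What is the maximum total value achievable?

$17

Check high-value combinations within 13 kg:
- C: weight 12, value 17
- A: weight 8, value 16
- B: weight 8, value 15
- D: weight 12, value 13
Best: $17.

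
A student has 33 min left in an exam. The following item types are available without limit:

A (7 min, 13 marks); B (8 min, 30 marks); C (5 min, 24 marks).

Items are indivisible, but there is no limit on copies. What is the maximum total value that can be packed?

150 marks

Best value-per-unit is C at 24/5; filling with it alone gives 6×24 = 144.
Optimal mix: 1×B + 5×C → time 33, value 150.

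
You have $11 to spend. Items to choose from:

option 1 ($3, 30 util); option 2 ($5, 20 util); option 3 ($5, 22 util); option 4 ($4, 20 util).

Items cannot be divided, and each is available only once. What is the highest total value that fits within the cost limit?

52 util

Check high-value combinations within $11:
- option 1+option 3: cost 3+5=8, value 30+22=52
- option 1+option 4: cost 3+4=7, value 30+20=50
- option 1+option 2: cost 3+5=8, value 30+20=50
Best: 52 util.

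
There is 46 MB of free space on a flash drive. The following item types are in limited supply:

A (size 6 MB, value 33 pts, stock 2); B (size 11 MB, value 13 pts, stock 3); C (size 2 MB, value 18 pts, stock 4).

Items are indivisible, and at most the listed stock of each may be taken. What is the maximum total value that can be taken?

164 pts

Top feasible selections:
- 2×A + 2×B + 4×C: size 42, value 164
- 2×A + 1×B + 4×C: size 31, value 151
Best: 164 pts.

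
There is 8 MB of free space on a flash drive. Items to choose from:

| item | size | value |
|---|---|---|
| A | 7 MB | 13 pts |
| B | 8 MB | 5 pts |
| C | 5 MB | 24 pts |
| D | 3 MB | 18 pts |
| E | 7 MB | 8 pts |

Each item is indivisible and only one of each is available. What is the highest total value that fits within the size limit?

42 pts

This is a 0/1 knapsack; check combinations near the capacity.
- C+D: size 5+3=8, value 24+18=42
- C: size 5, value 24
- D: size 3, value 18
- A: size 7, value 13
- E: size 7, value 8
Best: 42 pts.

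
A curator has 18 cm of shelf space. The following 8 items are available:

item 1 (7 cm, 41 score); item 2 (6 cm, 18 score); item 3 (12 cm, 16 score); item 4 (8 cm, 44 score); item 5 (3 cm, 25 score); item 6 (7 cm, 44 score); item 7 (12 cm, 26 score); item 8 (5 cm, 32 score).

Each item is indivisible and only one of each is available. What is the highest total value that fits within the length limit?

This is a 0/1 knapsack; check combinations near the capacity.
- item 4+item 5+item 6: length 8+3+7=18, value 44+25+44=113
- item 1+item 5+item 6: length 7+3+7=17, value 41+25+44=110
- item 1+item 4+item 5: length 7+8+3=18, value 41+44+25=110
Best: 113 score.

113 score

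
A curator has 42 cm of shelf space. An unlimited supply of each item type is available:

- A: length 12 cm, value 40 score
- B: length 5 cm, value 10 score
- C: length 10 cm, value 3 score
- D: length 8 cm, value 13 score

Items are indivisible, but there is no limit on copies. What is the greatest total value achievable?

130 score

Best value-per-unit is A at 40/12; filling with it alone gives 3×40 = 120.
Optimal mix: 3×A + 1×B → length 41, value 130.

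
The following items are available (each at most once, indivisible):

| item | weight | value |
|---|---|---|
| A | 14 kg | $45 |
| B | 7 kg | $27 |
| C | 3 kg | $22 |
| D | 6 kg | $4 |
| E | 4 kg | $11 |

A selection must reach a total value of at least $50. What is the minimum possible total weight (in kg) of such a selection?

14

Subsets with value ≥ 50, sorted by total weight:
- B+C+E: weight 14, value 60
- B+C+D: weight 16, value 53
- A+C: weight 17, value 67
Minimum weight: 14 kg.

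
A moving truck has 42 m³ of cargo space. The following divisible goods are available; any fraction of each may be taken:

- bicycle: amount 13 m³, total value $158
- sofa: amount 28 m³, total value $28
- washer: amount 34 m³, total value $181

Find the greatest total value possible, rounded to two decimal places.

Take in order of value per unit:
- bicycle (158/13 per unit): all 13 → value 158, running total 158.00
- washer (181/34 per unit): 29 of 34 → value 29×181/34 = 154.3824, running total 312.38
Total 312.38.

312.38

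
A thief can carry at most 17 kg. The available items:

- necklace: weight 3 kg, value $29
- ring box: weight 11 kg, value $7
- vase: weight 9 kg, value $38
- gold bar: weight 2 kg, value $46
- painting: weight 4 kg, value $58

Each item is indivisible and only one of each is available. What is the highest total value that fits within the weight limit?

This is a 0/1 knapsack; check combinations near the capacity.
- vase+gold bar+painting: weight 9+2+4=15, value 38+46+58=142
- necklace+gold bar+painting: weight 3+2+4=9, value 29+46+58=133
- necklace+vase+painting: weight 3+9+4=16, value 29+38+58=125
- necklace+vase+gold bar: weight 3+9+2=14, value 29+38+46=113
- ring box+gold bar+painting: weight 11+2+4=17, value 7+46+58=111
Best: $142.

$142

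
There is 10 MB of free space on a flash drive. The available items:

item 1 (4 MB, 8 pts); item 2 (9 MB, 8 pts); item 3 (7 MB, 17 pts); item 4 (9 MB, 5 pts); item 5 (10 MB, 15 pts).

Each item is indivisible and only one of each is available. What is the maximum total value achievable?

This is a 0/1 knapsack; check combinations near the capacity.
- item 3: size 7, value 17
- item 5: size 10, value 15
- item 1: size 4, value 8
- item 2: size 9, value 8
Best: 17 pts.

17 pts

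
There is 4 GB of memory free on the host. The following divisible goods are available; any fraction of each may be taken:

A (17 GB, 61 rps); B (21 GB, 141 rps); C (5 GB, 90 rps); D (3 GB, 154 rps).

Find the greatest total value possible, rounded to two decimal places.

Take in order of value per unit:
- D (154/3 per unit): all 3 → value 154, running total 154.00
- C (90/5 per unit): 1 of 5 → value 1×90/5 = 18.0000, running total 172.00
Total 172.00.

172.00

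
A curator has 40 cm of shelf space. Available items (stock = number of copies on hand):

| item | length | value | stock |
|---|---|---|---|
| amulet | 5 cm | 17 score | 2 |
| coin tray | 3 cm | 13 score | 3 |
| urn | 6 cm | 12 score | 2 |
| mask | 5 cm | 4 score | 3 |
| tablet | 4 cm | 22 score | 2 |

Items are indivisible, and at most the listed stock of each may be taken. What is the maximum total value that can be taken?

141 score

Top feasible selections:
- 2×amulet + 3×coin tray + 2×urn + 2×tablet: length 39, value 141
- 2×amulet + 3×coin tray + 1×urn + 1×mask + 2×tablet: length 38, value 133
Best: 141 score.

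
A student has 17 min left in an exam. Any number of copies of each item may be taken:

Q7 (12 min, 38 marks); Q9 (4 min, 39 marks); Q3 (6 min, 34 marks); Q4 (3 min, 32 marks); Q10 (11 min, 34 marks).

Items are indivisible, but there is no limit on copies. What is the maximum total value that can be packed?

174 marks

Best value-per-unit is Q4 at 32/3; filling with it alone gives 5×32 = 160.
Optimal mix: 2×Q9 + 3×Q4 → time 17, value 174.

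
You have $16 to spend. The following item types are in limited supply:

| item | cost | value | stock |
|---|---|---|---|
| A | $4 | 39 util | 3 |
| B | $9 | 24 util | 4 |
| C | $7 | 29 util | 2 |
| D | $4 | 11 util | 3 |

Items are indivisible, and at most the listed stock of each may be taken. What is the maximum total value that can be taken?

Best selections within cost 16 and stock limits:
- 3×A + 1×D: cost 16, value 128
- 3×A: cost 12, value 117
Best: 128 util.

128 util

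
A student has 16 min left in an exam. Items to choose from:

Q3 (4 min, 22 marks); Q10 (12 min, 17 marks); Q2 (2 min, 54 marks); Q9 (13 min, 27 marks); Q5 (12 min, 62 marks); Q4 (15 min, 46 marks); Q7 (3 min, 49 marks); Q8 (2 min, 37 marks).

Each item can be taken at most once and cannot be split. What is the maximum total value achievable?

Check high-value combinations within 16 min:
- Q3+Q2+Q7+Q8: time 4+2+3+2=11, value 22+54+49+37=162
- Q2+Q5+Q8: time 2+12+2=16, value 54+62+37=153
- Q2+Q7+Q8: time 2+3+2=7, value 54+49+37=140
- Q3+Q2+Q7: time 4+2+3=9, value 22+54+49=125
Best: 162 marks.

162 marks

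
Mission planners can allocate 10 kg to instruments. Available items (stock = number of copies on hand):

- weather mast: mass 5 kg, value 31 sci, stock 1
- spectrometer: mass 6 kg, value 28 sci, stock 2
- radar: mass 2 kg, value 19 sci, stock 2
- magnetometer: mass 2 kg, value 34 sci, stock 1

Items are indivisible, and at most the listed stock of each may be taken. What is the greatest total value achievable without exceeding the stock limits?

84 sci

Best selections within mass 10 and stock limits:
- 1×weather mast + 1×radar + 1×magnetometer: mass 9, value 84
- 1×spectrometer + 1×radar + 1×magnetometer: mass 10, value 81
Best: 84 sci.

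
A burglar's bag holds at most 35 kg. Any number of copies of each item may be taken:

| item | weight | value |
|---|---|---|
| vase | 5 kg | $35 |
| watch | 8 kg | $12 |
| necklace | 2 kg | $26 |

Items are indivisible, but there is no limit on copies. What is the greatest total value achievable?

Best value-per-unit is necklace at 26/2, and filling with it alone uses weight 17×2=34. No mix of the others beats 17×26 = 442.

$442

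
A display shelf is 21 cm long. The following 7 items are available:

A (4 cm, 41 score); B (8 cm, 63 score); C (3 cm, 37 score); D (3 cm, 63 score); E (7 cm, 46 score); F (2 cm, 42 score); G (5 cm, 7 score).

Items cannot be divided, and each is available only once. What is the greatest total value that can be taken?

246 score

This is a 0/1 knapsack; check combinations near the capacity.
- A+B+C+D+F: length 4+8+3+3+2=20, value 41+63+37+63+42=246
- A+C+D+E+F: length 4+3+3+7+2=19, value 41+37+63+46+42=229
- B+D+E+F: length 8+3+7+2=20, value 63+63+46+42=214
Best: 246 score.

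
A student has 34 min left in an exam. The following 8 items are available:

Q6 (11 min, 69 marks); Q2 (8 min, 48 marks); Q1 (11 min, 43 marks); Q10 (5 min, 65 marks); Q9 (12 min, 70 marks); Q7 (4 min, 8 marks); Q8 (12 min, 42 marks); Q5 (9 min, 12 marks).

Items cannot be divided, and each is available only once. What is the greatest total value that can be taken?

Check high-value combinations within 34 min:
- Q6+Q10+Q9+Q7: time 11+5+12+4=32, value 69+65+70+8=212
- Q6+Q10+Q9: time 11+5+12=28, value 69+65+70=204
- Q2+Q10+Q9+Q5: time 8+5+12+9=34, value 48+65+70+12=195
- Q6+Q2+Q10+Q5: time 11+8+5+9=33, value 69+48+65+12=194
Best: 212 marks.

212 marks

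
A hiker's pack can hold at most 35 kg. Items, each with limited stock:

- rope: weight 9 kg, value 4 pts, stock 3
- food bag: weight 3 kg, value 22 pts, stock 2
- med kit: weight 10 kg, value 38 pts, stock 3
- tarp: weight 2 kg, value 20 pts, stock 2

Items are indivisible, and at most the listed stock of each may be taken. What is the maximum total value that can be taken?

160 pts

Top feasible selections:
- 2×food bag + 2×med kit + 2×tarp: weight 30, value 160
- 1×food bag + 3×med kit + 1×tarp: weight 35, value 156
Best: 160 pts.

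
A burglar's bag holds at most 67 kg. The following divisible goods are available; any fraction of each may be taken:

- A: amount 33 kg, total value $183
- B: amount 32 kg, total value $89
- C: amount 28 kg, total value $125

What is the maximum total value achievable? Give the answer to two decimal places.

324.69

Take in order of value per unit:
- A (183/33 per unit): all 33 → value 183, running total 183.00
- C (125/28 per unit): all 28 → value 125, running total 308.00
- B (89/32 per unit): 6 of 32 → value 6×89/32 = 16.6875, running total 324.69
Total 324.69.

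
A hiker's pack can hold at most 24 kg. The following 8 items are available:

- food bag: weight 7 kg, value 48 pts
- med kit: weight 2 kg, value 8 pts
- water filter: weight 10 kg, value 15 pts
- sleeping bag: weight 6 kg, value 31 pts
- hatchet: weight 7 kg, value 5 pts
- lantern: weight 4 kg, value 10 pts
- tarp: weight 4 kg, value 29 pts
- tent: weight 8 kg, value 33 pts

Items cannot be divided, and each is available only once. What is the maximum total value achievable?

Check high-value combinations within 24 kg:
- food bag+med kit+sleeping bag+lantern+tarp: weight 7+2+6+4+4=23, value 48+8+31+10+29=126
- food bag+med kit+sleeping bag+tent: weight 7+2+6+8=23, value 48+8+31+33=120
- food bag+lantern+tarp+tent: weight 7+4+4+8=23, value 48+10+29+33=120
- food bag+sleeping bag+lantern+tarp: weight 7+6+4+4=21, value 48+31+10+29=118
Best: 126 pts.

126 pts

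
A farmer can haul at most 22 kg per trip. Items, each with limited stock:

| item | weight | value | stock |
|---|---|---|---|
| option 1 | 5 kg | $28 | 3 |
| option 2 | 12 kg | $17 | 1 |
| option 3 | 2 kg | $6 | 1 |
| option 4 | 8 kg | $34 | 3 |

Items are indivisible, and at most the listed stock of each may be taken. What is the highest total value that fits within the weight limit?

$96

Top feasible selections:
- 2×option 1 + 1×option 3 + 1×option 4: weight 20, value 96
- 1×option 1 + 2×option 4: weight 21, value 96
Best: $96.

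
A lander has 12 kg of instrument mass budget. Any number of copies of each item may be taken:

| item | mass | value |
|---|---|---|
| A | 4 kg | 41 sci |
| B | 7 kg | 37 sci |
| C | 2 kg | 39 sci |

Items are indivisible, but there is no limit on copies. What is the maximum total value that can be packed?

Best value-per-unit is C at 39/2, and filling with it alone uses mass 6×2=12. No mix of the others beats 6×39 = 234.

234 sci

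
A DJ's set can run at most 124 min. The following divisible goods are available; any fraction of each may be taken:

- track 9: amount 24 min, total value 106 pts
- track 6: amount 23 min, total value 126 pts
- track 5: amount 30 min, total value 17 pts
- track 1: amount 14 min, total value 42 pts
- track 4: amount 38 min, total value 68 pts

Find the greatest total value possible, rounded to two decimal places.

Take in order of value per unit:
- track 6 (126/23 per unit): all 23 → value 126, running total 126.00
- track 9 (106/24 per unit): all 24 → value 106, running total 232.00
- track 1 (42/14 per unit): all 14 → value 42, running total 274.00
- track 4 (68/38 per unit): all 38 → value 68, running total 342.00
- track 5 (17/30 per unit): 25 of 30 → value 25×17/30 = 14.1667, running total 356.17
Total 356.17.

356.17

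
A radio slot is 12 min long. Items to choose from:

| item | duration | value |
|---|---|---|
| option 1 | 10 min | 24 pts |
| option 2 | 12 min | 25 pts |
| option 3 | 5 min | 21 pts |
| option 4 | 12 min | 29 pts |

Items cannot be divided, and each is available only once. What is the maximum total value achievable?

29 pts

Check high-value combinations within 12 min:
- option 4: duration 12, value 29
- option 2: duration 12, value 25
- option 1: duration 10, value 24
- option 3: duration 5, value 21
Best: 29 pts.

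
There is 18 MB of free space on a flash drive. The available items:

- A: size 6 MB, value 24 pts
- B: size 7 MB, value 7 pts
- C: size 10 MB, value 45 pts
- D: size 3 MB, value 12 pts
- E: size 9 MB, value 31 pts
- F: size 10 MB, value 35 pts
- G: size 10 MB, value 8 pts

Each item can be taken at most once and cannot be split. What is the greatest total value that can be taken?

69 pts

This is a 0/1 knapsack; check combinations near the capacity.
- A+C: size 6+10=16, value 24+45=69
- A+D+E: size 6+3+9=18, value 24+12+31=67
- A+F: size 6+10=16, value 24+35=59
- C+D: size 10+3=13, value 45+12=57
- A+E: size 6+9=15, value 24+31=55
Best: 69 pts.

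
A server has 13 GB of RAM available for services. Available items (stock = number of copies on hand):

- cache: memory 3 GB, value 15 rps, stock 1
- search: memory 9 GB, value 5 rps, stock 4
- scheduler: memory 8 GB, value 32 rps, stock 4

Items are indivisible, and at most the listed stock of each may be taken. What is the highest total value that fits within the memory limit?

Top feasible selections:
- 1×cache + 1×scheduler: memory 11, value 47
- 1×scheduler: memory 8, value 32
- 1×cache + 1×search: memory 12, value 20
- 1×cache: memory 3, value 15
Best: 47 rps.

47 rps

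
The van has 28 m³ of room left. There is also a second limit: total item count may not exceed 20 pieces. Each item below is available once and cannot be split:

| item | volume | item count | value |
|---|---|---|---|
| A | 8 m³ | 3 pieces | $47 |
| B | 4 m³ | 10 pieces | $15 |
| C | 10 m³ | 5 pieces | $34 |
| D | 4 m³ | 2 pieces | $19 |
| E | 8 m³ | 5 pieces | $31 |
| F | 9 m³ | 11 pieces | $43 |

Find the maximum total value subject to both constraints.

Feasible sets respecting both limits:
- A+C+F: volume 27, item count 19, value 124
- A+E+F: volume 25, item count 19, value 121
- A+B+C+D: volume 26, item count 20, value 115
- A+C+E: volume 26, item count 13, value 112
Best: $124.

$124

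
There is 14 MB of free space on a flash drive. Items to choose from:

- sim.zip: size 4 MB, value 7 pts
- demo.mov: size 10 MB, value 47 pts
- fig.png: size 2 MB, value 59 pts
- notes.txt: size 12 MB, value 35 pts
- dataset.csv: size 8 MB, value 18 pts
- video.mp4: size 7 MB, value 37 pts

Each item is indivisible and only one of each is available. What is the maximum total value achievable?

Check high-value combinations within 14 MB:
- demo.mov+fig.png: size 10+2=12, value 47+59=106
- sim.zip+fig.png+video.mp4: size 4+2+7=13, value 7+59+37=103
- fig.png+video.mp4: size 2+7=9, value 59+37=96
- fig.png+notes.txt: size 2+12=14, value 59+35=94
Best: 106 pts.

106 pts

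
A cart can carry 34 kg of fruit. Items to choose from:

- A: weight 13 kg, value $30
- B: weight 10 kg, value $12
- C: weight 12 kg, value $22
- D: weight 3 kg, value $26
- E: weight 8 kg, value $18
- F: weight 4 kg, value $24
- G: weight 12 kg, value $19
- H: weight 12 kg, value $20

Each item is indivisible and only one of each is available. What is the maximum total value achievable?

$102

This is a 0/1 knapsack; check combinations near the capacity.
- A+C+D+F: weight 13+12+3+4=32, value 30+22+26+24=102
- A+D+F+H: weight 13+3+4+12=32, value 30+26+24+20=100
- A+D+F+G: weight 13+3+4+12=32, value 30+26+24+19=99
- A+D+E+F: weight 13+3+8+4=28, value 30+26+18+24=98
Best: $102.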